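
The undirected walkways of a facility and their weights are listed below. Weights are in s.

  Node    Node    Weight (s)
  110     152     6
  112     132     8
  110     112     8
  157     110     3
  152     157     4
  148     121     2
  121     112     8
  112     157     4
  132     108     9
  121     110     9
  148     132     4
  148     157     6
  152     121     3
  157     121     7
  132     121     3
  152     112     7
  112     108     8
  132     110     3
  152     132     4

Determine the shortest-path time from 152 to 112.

Shortest distances from 152:
152: 0
121: 3  (via 152)
157: 4  (via 152)
132: 4  (via 152)
148: 5  (via 121)
110: 6  (via 152)
112: 7  (via 152)
Shortest route: 152 → 112 = 7 s.

7 s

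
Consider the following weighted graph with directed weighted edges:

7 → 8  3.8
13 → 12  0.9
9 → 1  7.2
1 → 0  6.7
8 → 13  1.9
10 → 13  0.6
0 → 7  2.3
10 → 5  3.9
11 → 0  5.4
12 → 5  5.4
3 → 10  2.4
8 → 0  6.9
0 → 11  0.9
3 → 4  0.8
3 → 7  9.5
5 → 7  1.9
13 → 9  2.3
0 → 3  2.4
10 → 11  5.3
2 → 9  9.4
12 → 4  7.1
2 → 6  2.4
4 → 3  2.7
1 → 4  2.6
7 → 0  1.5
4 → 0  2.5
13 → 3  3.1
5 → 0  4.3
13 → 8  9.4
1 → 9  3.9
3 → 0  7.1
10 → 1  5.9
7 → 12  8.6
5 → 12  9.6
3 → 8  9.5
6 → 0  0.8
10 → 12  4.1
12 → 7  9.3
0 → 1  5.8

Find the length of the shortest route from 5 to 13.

Running Dijkstra from 5:
5: 0
7: 1.9  (via 5)
0: 3.4  (via 7)
11: 4.3  (via 0)
8: 5.7  (via 7)
3: 5.8  (via 0)
4: 6.6  (via 3)
13: 7.6  (via 8)
Shortest route: 5–7–8–13 = 7.6.

7.6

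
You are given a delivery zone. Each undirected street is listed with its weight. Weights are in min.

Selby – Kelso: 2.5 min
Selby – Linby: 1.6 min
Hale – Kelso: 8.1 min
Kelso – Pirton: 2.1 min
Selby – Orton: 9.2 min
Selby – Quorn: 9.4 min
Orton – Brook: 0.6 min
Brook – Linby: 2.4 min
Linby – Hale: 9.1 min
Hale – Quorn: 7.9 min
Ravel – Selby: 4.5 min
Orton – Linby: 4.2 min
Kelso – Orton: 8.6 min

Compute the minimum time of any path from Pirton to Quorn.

14 min

Shortest distances from Pirton:
Pirton: 0
Kelso: 2.1  (via Pirton)
Selby: 4.6  (via Kelso)
Linby: 6.2  (via Selby)
Brook: 8.6  (via Linby)
Ravel: 9.1  (via Selby)
Orton: 9.2  (via Brook)
Hale: 10.2  (via Kelso)
Quorn: 14  (via Selby)
Shortest route: Pirton → Kelso → Selby → Quorn = 14 min.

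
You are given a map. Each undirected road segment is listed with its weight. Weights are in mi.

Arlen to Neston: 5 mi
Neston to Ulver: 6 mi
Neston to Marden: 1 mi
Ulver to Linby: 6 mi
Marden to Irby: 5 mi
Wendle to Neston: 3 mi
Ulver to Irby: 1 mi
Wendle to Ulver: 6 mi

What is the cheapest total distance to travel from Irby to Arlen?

11 mi

Running Dijkstra from Irby:
Irby: 0
Ulver: 1  (via Irby)
Marden: 5  (via Irby)
Neston: 6  (via Marden)
Linby: 7  (via Ulver)
Wendle: 7  (via Ulver)
Arlen: 11  (via Neston)
Shortest route: Irby–Marden–Neston–Arlen = 11 mi.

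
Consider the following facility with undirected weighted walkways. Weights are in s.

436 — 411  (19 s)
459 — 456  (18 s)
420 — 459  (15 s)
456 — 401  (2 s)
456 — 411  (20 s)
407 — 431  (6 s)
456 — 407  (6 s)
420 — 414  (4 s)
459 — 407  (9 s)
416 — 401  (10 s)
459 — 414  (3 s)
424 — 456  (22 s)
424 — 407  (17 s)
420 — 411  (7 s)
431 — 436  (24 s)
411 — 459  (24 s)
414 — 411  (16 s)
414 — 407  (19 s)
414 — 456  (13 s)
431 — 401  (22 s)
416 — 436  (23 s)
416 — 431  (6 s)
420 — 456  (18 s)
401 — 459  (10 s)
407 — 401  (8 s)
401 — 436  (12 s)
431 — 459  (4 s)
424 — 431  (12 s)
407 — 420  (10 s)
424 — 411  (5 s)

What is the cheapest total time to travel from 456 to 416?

Settle nodes by increasing distance from 456:
456: 0
401: 2  (via 456)
407: 6  (via 456)
431: 12  (via 407)
459: 12  (via 401)
416: 12  (via 401)
Shortest route: 456 → 401 → 416 = 12 s.

12 s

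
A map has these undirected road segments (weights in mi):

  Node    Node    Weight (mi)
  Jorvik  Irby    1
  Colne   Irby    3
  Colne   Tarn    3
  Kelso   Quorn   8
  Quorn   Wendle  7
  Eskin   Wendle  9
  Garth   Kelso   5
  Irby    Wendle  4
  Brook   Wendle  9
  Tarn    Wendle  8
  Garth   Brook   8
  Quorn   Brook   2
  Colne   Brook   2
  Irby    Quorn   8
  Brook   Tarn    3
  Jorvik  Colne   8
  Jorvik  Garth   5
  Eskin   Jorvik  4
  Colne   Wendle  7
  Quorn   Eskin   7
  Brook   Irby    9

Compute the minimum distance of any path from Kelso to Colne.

Candidate routes:
Kelso → Garth → Brook → Colne: 5+8+2 = 15
Kelso → Quorn → Brook → Colne: 8+2+2 = 12
Kelso → Garth → Jorvik → Irby → Colne: 5+5+1+3 = 14
The minimum is 12 mi via Kelso → Quorn → Brook → Colne.

12 mi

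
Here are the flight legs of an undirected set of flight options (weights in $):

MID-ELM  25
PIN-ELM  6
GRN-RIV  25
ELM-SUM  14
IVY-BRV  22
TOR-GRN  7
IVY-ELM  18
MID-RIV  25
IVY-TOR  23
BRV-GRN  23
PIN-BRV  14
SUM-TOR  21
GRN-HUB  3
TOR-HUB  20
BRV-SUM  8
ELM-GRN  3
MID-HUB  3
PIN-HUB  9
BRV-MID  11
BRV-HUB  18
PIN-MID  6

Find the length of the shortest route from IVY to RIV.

Enumerating some paths:
IVY–ELM–GRN–HUB–MID–RIV: 18+3+3+3+25 = 52
IVY–ELM–GRN–RIV: 18+3+25 = 46
Cheapest is IVY–ELM–GRN–RIV at $46.

$46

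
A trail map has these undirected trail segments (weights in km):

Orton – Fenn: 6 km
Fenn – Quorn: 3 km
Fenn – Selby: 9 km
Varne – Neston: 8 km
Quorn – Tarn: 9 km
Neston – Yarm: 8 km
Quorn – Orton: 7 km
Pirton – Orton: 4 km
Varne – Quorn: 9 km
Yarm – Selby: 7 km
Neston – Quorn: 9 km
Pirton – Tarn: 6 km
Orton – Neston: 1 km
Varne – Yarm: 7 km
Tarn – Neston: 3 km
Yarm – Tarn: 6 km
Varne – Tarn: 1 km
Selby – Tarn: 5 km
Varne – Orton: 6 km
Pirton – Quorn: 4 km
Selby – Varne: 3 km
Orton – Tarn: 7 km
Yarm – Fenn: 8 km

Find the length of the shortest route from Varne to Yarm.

Settle nodes by increasing distance from Varne:
Varne: 0
Tarn: 1  (via Varne)
Selby: 3  (via Varne)
Neston: 4  (via Tarn)
Orton: 5  (via Neston)
Yarm: 7  (via Varne)
Shortest route: Varne–Yarm = 7 km.

7 km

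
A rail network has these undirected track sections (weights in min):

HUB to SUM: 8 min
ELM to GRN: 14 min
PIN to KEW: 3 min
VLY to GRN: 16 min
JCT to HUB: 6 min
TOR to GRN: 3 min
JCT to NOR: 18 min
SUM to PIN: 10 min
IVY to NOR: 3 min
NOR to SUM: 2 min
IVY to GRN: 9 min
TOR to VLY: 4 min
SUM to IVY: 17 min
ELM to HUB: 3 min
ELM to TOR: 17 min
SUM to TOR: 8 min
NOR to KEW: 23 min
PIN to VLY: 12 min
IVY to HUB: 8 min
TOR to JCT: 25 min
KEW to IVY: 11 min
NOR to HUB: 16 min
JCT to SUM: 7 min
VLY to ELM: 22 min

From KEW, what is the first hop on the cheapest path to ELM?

Candidate routes:
KEW–IVY–NOR–SUM–HUB–ELM: 11+3+2+8+3 = 27
KEW–IVY–HUB–ELM: 11+8+3 = 22
KEW–PIN–SUM–JCT–HUB–ELM: 3+10+7+6+3 = 29
KEW–PIN–SUM–HUB–ELM: 3+10+8+3 = 24
The minimum is 22 min via KEW–IVY–HUB–ELM.
So from KEW the first move is to IVY.

IVY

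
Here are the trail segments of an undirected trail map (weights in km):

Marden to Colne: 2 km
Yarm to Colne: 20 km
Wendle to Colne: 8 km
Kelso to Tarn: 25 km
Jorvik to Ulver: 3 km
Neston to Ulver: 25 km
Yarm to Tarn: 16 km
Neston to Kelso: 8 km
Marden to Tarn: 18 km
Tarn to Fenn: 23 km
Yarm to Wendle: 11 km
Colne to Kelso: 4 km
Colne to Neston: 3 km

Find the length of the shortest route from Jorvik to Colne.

31 km

Shortest distances from Jorvik:
Jorvik: 0
Ulver: 3  (via Jorvik)
Neston: 28  (via Ulver)
Colne: 31  (via Neston)
Shortest route: Jorvik → Ulver → Neston → Colne = 31 km.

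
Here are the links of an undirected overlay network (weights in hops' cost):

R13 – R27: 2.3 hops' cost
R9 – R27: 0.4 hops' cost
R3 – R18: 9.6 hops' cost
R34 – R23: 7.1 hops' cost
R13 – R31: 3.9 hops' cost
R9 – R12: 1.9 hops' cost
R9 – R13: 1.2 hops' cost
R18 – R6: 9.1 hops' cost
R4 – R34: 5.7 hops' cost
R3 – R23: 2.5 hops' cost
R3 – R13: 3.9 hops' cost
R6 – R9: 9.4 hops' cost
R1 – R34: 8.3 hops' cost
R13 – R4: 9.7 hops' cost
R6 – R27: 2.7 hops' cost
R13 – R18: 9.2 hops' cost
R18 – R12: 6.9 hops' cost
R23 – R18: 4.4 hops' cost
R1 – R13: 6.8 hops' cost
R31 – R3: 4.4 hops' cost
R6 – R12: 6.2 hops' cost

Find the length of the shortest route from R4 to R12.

12.8 hops' cost

Settle nodes by increasing distance from R4:
R4: 0
R34: 5.7  (via R4)
R13: 9.7  (via R4)
R9: 10.9  (via R13)
R27: 11.3  (via R9)
R12: 12.8  (via R9)
Shortest route: R4 → R13 → R9 → R12 = 12.8 hops' cost.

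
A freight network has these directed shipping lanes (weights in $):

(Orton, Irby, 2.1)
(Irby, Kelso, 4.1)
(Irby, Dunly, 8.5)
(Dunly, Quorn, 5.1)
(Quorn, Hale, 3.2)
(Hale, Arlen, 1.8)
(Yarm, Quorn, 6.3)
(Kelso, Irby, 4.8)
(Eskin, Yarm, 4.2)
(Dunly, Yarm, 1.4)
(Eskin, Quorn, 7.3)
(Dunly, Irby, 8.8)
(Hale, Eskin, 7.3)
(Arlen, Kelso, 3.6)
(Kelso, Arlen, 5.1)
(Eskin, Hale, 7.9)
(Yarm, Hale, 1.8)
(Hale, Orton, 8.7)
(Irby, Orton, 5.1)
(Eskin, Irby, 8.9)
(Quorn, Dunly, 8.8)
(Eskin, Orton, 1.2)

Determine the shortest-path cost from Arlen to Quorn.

$22

Settle nodes by increasing distance from Arlen:
Arlen: 0
Kelso: 3.6  (via Arlen)
Irby: 8.4  (via Kelso)
Orton: 13.5  (via Irby)
Dunly: 16.9  (via Irby)
Yarm: 18.3  (via Dunly)
Hale: 20.1  (via Yarm)
Quorn: 22  (via Dunly)
Shortest route: Arlen → Kelso → Irby → Dunly → Quorn = $22.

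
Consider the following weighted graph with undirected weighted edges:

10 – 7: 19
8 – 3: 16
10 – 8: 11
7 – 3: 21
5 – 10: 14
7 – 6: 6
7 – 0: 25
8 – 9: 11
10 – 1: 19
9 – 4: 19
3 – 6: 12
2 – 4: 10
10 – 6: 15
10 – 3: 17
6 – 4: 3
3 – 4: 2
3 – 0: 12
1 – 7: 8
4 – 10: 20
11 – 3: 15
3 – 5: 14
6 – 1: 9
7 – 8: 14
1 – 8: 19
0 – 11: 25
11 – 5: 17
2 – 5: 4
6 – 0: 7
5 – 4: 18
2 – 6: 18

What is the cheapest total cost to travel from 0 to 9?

29

Candidate routes:
0–6–4–9: 7+3+19 = 29
0–3–4–9: 12+2+19 = 33
0–3–8–9: 12+16+11 = 39
0–6–7–8–9: 7+6+14+11 = 38
The minimum is 29 via 0–6–4–9.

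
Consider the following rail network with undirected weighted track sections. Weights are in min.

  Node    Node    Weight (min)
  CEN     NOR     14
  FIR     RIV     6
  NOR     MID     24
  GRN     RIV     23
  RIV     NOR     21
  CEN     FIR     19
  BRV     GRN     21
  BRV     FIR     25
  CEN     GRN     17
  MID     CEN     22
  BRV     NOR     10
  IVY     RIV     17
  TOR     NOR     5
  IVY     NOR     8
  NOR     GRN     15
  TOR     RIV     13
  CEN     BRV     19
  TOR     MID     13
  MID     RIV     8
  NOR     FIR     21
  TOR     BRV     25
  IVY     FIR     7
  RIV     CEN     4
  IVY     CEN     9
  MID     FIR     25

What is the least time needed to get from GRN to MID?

29 min

Enumerating some paths:
GRN - RIV - MID: 23+8 = 31
GRN - CEN - RIV - MID: 17+4+8 = 29
GRN - NOR - TOR - MID: 15+5+13 = 33
The minimum is 29 min via GRN - CEN - RIV - MID.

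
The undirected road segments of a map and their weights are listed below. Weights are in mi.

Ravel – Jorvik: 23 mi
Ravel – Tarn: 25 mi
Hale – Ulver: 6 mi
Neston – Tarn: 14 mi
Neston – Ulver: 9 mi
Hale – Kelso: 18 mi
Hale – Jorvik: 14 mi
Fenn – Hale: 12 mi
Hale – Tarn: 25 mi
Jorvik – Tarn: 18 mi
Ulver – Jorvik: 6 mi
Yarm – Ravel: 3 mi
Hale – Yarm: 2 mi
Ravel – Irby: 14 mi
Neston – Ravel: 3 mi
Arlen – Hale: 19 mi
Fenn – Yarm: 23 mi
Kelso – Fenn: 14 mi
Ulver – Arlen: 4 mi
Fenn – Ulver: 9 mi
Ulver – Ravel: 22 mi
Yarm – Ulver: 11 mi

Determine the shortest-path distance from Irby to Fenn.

31 mi

Candidate routes:
Irby–Ravel–Neston–Ulver–Fenn: 14+3+9+9 = 35
Irby–Ravel–Yarm–Hale–Ulver–Fenn: 14+3+2+6+9 = 34
Irby–Ravel–Yarm–Hale–Fenn: 14+3+2+12 = 31
Cheapest is Irby–Ravel–Yarm–Hale–Fenn at 31 mi.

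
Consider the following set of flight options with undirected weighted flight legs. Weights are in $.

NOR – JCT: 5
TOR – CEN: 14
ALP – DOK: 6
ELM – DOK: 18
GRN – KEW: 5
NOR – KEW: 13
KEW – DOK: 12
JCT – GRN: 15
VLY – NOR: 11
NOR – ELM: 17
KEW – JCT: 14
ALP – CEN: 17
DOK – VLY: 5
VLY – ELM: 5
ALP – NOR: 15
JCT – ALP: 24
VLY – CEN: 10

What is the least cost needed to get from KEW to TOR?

$41

Enumerating some paths:
KEW–DOK–VLY–CEN–TOR: 12+5+10+14 = 41
KEW–DOK–ALP–CEN–TOR: 12+6+17+14 = 49
KEW–JCT–NOR–VLY–CEN–TOR: 14+5+11+10+14 = 54
KEW–NOR–VLY–CEN–TOR: 13+11+10+14 = 48
The minimum is $41 via KEW–DOK–VLY–CEN–TOR.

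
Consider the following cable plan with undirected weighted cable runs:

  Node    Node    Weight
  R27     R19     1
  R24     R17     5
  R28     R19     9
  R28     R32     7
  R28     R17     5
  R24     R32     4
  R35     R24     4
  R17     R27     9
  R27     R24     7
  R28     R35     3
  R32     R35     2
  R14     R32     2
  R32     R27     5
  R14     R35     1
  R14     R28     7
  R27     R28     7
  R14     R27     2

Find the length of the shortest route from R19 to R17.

Candidate routes:
R19 → R27 → R14 → R35 → R28 → R17: 1+2+1+3+5 = 12
R19 → R27 → R24 → R17: 1+7+5 = 13
R19 → R27 → R17: 1+9 = 10
R19 → R27 → R28 → R17: 1+7+5 = 13
The minimum is 10 via R19 → R27 → R17.

10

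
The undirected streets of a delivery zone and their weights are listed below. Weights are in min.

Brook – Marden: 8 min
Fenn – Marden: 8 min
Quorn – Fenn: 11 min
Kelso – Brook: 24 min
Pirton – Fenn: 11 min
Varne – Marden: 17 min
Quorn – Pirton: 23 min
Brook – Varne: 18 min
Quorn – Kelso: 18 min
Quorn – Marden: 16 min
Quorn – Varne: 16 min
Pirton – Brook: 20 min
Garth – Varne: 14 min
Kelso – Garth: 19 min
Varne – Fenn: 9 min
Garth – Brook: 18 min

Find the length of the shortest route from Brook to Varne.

18 min

Settle nodes by increasing distance from Brook:
Brook: 0
Marden: 8  (via Brook)
Fenn: 16  (via Marden)
Varne: 18  (via Brook)
Shortest route: Brook–Varne = 18 min.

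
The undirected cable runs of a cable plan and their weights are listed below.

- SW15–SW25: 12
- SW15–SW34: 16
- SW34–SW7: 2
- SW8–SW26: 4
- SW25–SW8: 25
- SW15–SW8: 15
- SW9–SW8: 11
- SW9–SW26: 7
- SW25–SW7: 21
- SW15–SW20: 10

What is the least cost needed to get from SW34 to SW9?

42

Running Dijkstra from SW34:
SW34: 0
SW7: 2  (via SW34)
SW15: 16  (via SW34)
SW25: 23  (via SW7)
SW20: 26  (via SW15)
SW8: 31  (via SW15)
SW26: 35  (via SW8)
SW9: 42  (via SW8)
Shortest route: SW34–SW15–SW8–SW9 = 42.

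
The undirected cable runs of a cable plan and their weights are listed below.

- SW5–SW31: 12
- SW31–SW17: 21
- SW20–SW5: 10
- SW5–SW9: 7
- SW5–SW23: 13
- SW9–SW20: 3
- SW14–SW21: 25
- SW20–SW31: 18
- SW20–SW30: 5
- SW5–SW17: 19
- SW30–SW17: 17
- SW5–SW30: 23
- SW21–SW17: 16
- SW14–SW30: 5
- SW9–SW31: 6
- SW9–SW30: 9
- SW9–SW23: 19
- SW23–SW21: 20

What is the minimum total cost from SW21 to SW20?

Running Dijkstra from SW21:
SW21: 0
SW17: 16  (via SW21)
SW23: 20  (via SW21)
SW14: 25  (via SW21)
SW30: 30  (via SW14)
SW5: 33  (via SW23)
SW20: 35  (via SW30)
Shortest route: SW21–SW14–SW30–SW20 = 35.

35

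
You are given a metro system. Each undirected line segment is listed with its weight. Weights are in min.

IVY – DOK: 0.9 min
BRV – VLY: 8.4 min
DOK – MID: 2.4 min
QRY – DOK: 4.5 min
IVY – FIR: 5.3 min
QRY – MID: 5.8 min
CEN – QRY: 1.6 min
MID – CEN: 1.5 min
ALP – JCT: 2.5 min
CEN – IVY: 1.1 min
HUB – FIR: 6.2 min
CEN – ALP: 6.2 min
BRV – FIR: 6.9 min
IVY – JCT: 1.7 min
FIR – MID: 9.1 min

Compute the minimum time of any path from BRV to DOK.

Candidate routes:
BRV–FIR–IVY–CEN–MID–DOK: 6.9+5.3+1.1+1.5+2.4 = 17.2
BRV–FIR–IVY–DOK: 6.9+5.3+0.9 = 13.1
The minimum is 13.1 min via BRV–FIR–IVY–DOK.

13.1 min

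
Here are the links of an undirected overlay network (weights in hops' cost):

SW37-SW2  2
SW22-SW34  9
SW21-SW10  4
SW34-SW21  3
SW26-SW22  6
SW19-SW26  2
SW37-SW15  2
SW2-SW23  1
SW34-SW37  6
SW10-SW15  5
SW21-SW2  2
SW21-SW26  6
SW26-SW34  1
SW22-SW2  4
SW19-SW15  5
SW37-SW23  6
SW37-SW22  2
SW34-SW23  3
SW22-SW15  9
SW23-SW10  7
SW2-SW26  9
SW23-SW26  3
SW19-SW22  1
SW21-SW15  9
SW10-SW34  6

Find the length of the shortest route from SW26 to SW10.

Running Dijkstra from SW26:
SW26: 0
SW34: 1  (via SW26)
SW19: 2  (via SW26)
SW22: 3  (via SW19)
SW23: 3  (via SW26)
SW21: 4  (via SW34)
SW2: 4  (via SW23)
SW37: 5  (via SW22)
SW10: 7  (via SW34)
Shortest route: SW26 → SW34 → SW10 = 7 hops' cost.

7 hops' cost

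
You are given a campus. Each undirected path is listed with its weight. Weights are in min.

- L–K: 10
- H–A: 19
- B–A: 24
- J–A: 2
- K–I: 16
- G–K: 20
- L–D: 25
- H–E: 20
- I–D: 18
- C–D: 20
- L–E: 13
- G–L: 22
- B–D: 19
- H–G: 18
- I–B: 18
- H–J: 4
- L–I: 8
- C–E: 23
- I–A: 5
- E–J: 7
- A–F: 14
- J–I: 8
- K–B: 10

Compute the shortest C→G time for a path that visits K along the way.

66 min

Best C to K: C–E–L–K costing 46
Best K to G: K–G costing 20
Total via K: 46 + 20 = 66 min.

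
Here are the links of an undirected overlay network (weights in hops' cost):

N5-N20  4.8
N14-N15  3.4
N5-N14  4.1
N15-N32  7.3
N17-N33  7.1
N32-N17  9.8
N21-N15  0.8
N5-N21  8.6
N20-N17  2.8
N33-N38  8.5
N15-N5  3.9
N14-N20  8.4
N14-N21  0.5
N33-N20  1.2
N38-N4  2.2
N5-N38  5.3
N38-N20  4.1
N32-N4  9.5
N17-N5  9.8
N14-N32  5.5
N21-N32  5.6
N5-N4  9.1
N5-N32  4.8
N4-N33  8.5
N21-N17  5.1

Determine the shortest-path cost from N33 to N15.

9.9 hops' cost

Enumerating some paths:
N33 - N20 - N5 - N15: 1.2+4.8+3.9 = 9.9
N33 - N20 - N14 - N21 - N15: 1.2+8.4+0.5+0.8 = 10.9
Cheapest is N33 - N20 - N5 - N15 at 9.9 hops' cost.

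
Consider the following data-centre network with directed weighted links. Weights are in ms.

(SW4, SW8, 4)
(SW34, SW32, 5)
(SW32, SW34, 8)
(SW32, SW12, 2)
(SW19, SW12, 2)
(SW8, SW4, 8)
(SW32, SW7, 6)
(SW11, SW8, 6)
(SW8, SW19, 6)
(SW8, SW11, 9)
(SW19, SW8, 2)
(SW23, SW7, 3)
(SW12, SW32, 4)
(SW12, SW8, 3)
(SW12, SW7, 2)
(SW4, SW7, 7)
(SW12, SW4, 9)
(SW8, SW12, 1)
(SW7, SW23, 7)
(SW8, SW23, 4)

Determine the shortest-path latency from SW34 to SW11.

19 ms

Candidate routes:
SW34 - SW32 - SW12 - SW4 - SW8 - SW11: 5+2+9+4+9 = 29
SW34 - SW32 - SW12 - SW8 - SW11: 5+2+3+9 = 19
The minimum is 19 ms via SW34 - SW32 - SW12 - SW8 - SW11.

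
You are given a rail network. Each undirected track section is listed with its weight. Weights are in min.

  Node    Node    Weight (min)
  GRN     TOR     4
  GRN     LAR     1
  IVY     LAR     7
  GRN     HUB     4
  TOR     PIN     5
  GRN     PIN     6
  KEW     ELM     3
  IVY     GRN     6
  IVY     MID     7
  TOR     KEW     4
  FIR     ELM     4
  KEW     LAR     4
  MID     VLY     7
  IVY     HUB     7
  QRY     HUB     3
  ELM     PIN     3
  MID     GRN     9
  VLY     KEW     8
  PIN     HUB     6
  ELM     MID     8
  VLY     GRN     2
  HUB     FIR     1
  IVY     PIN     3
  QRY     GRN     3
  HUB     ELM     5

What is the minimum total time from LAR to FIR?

6 min

Candidate routes:
LAR–KEW–ELM–FIR: 4+3+4 = 11
LAR–KEW–ELM–HUB–FIR: 4+3+5+1 = 13
LAR–GRN–HUB–FIR: 1+4+1 = 6
LAR–GRN–QRY–HUB–FIR: 1+3+3+1 = 8
Cheapest is LAR–GRN–HUB–FIR at 6 min.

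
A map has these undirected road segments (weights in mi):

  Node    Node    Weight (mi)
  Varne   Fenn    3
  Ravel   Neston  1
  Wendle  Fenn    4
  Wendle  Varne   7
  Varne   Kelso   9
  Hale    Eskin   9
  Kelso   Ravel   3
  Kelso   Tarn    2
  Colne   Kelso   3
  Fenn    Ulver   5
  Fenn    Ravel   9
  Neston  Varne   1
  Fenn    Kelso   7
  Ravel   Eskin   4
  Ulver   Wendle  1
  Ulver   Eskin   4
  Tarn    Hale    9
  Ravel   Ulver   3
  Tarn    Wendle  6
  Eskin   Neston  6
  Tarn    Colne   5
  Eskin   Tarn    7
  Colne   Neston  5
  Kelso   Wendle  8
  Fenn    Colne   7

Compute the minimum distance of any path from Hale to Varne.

Running Dijkstra from Hale:
Hale: 0
Eskin: 9  (via Hale)
Tarn: 9  (via Hale)
Kelso: 11  (via Tarn)
Ravel: 13  (via Eskin)
Ulver: 13  (via Eskin)
Wendle: 14  (via Ulver)
Colne: 14  (via Tarn)
Neston: 14  (via Ravel)
Varne: 15  (via Neston)
Shortest route: Hale → Eskin → Ravel → Neston → Varne = 15 mi.

15 mi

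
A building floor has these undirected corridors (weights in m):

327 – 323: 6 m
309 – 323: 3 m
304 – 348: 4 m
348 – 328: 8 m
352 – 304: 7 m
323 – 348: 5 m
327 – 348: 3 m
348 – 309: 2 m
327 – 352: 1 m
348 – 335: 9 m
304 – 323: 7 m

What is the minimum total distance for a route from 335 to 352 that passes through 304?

20 m

Shortest 335→304: 335–348–304 = 13
Shortest 304→352: 304–352 = 7
Total via 304: 13 + 7 = 20 m.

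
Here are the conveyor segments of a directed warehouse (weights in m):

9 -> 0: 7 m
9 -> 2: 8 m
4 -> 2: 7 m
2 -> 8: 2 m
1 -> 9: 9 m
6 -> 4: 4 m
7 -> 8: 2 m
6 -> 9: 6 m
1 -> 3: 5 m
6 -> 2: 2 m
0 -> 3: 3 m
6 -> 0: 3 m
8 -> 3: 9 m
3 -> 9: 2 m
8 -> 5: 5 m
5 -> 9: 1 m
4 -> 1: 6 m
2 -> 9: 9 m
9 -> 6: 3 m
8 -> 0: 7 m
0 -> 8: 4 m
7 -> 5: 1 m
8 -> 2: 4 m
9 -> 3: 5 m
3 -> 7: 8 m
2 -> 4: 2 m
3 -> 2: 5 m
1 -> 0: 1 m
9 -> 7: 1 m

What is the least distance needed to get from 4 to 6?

15 m

Compare a few routes:
4 → 1 → 0 → 3 → 9 → 6: 6+1+3+2+3 = 15
4 → 1 → 3 → 9 → 6: 6+5+2+3 = 16
4 → 1 → 9 → 6: 6+9+3 = 18
Cheapest is 4 → 1 → 0 → 3 → 9 → 6 at 15 m.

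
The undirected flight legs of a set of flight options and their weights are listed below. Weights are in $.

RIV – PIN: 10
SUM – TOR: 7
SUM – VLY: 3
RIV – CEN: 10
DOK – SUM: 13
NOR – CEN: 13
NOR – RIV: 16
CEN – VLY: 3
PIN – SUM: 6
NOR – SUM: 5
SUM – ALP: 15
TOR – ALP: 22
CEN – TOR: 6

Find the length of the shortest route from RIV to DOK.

Enumerating some paths:
RIV → NOR → SUM → DOK: 16+5+13 = 34
RIV → PIN → SUM → DOK: 10+6+13 = 29
The minimum is $29 via RIV → PIN → SUM → DOK.

$29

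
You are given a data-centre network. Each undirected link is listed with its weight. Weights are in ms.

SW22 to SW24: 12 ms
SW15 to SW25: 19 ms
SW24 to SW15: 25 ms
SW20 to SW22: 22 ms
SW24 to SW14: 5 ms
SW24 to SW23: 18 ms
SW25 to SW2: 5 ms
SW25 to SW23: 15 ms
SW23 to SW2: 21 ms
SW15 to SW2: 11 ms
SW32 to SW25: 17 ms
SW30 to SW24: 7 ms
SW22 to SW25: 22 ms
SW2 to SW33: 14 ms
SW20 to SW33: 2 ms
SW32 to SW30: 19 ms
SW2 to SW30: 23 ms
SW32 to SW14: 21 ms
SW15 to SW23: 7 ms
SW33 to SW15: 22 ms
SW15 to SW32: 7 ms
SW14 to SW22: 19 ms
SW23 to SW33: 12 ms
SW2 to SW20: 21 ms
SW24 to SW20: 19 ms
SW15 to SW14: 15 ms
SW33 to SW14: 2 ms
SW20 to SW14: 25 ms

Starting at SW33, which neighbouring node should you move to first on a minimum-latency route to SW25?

Compare a few routes:
SW33 → SW2 → SW25: 14+5 = 19
SW33 → SW23 → SW25: 12+15 = 27
The minimum is 19 ms via SW33 → SW2 → SW25.
So from SW33 the first move is to SW2.

SW2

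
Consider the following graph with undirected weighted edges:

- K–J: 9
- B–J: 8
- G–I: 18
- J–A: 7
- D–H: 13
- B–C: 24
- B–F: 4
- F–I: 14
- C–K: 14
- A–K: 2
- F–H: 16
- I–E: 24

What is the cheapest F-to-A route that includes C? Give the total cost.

Best F to C: F–B–C costing 28
Best C to A: C–K–A costing 16
Total via C: 28 + 16 = 44.

44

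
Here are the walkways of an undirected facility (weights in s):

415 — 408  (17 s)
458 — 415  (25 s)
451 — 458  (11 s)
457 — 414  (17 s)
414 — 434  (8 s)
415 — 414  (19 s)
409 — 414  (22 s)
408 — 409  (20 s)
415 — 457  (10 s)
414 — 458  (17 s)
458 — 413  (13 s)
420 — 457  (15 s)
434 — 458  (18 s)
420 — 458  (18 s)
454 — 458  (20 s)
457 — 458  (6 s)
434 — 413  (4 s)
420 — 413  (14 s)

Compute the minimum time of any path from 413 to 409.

Compare a few routes:
413 - 434 - 414 - 409: 4+8+22 = 34
413 - 458 - 414 - 409: 13+17+22 = 52
The minimum is 34 s via 413 - 434 - 414 - 409.

34 s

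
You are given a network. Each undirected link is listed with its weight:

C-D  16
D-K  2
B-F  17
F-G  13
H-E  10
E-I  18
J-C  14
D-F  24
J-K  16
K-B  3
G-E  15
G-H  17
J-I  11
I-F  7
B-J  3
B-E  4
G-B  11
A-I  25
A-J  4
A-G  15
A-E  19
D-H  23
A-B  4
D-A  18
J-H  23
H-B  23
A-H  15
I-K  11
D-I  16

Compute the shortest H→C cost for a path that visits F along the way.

62

Shortest H→F: H → G → F = 30
Shortest F→C: F → I → J → C = 32
Total via F: 30 + 32 = 62.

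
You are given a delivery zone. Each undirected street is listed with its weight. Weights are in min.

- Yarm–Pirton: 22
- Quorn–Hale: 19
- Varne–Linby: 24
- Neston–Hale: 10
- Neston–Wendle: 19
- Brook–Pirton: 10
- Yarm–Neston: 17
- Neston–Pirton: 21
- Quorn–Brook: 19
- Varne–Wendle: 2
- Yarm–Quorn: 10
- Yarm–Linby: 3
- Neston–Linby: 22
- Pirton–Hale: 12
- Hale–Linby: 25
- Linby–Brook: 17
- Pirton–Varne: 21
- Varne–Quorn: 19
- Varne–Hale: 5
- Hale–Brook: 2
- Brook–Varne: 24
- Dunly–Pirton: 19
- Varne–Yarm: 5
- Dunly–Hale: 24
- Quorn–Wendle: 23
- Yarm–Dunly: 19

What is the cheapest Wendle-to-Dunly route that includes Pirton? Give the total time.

Best Wendle to Pirton: Wendle–Varne–Hale–Pirton costing 19
Shortest Pirton→Dunly: Pirton–Dunly = 19
Total via Pirton: 19 + 19 = 38 min.

38 min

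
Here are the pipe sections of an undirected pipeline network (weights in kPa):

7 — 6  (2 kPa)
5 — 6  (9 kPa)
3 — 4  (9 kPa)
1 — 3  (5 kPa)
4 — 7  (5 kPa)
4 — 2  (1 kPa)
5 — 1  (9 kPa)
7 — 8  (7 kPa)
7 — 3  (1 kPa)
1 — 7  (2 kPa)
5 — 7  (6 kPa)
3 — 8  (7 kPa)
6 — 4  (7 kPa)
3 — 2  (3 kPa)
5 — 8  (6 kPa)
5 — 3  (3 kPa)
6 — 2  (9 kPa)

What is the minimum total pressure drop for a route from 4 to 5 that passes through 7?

Best 4 to 7: 4 → 7 costing 5
Best 7 to 5: 7 → 3 → 5 costing 4
Total via 7: 5 + 4 = 9 kPa.

9 kPa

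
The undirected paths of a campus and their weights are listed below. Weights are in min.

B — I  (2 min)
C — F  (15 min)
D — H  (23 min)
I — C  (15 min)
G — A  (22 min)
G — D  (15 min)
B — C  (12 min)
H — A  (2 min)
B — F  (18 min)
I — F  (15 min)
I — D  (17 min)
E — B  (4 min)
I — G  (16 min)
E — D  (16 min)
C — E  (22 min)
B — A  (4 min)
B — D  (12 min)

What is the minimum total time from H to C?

18 min

Shortest distances from H:
H: 0
A: 2  (via H)
B: 6  (via A)
I: 8  (via B)
E: 10  (via B)
C: 18  (via B)
Shortest route: H–A–B–C = 18 min.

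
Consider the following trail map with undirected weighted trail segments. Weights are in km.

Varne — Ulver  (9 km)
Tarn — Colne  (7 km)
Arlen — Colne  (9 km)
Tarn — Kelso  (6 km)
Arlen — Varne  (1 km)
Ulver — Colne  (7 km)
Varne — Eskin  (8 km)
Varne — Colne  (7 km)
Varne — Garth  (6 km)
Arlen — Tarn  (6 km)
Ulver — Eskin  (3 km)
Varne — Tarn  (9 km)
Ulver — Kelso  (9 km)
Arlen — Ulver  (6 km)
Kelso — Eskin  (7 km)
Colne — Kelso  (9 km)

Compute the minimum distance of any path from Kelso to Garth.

Running Dijkstra from Kelso:
Kelso: 0
Tarn: 6  (via Kelso)
Eskin: 7  (via Kelso)
Colne: 9  (via Kelso)
Ulver: 9  (via Kelso)
Arlen: 12  (via Tarn)
Varne: 13  (via Arlen)
Garth: 19  (via Varne)
Shortest route: Kelso → Tarn → Arlen → Varne → Garth = 19 km.

19 km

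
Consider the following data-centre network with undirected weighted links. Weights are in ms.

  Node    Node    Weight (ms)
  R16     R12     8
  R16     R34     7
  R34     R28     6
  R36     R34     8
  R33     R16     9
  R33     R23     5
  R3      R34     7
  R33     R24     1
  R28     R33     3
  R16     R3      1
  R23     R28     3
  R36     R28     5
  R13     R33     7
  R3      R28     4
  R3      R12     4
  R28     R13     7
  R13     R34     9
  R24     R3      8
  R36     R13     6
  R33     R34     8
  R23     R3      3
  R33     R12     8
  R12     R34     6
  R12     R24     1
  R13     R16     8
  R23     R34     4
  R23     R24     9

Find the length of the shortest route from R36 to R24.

Shortest distances from R36:
R36: 0
R28: 5  (via R36)
R13: 6  (via R36)
R23: 8  (via R28)
R33: 8  (via R28)
R34: 8  (via R36)
R3: 9  (via R28)
R24: 9  (via R33)
Shortest route: R36–R28–R33–R24 = 9 ms.

9 ms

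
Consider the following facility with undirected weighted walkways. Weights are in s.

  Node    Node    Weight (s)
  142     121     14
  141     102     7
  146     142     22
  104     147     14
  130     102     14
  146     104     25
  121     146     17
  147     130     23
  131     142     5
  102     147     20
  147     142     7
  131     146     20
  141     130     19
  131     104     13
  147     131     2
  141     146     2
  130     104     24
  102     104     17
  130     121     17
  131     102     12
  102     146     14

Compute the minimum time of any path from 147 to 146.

Compare a few routes:
147–131–102–146: 2+12+14 = 28
147–131–102–141–146: 2+12+7+2 = 23
147–131–146: 2+20 = 22
The minimum is 22 s via 147–131–146.

22 s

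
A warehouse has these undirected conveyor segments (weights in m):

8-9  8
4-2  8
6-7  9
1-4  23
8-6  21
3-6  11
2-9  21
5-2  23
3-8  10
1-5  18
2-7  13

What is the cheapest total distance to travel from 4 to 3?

Running Dijkstra from 4:
4: 0
2: 8  (via 4)
7: 21  (via 2)
1: 23  (via 4)
9: 29  (via 2)
6: 30  (via 7)
5: 31  (via 2)
8: 37  (via 9)
3: 41  (via 6)
Shortest route: 4 → 2 → 7 → 6 → 3 = 41 m.

41 m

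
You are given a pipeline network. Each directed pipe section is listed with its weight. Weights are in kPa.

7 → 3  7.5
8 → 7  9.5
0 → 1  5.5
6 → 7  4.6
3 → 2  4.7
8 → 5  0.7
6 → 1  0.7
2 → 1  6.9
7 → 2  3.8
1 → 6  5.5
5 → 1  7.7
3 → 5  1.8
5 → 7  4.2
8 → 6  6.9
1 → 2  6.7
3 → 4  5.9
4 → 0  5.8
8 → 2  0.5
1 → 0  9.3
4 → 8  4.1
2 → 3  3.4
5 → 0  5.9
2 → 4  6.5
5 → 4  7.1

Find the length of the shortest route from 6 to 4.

13.9 kPa

Enumerating some paths:
6 → 7 → 2 → 4: 4.6+3.8+6.5 = 14.9
6 → 1 → 2 → 3 → 4: 0.7+6.7+3.4+5.9 = 16.7
6 → 1 → 2 → 4: 0.7+6.7+6.5 = 13.9
Cheapest is 6 → 1 → 2 → 4 at 13.9 kPa.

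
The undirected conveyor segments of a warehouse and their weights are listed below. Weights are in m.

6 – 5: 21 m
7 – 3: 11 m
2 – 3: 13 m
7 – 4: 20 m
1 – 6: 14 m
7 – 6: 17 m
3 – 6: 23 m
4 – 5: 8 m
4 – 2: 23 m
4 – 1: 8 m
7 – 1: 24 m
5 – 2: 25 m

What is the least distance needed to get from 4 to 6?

Compare a few routes:
4 - 1 - 6: 8+14 = 22
4 - 5 - 6: 8+21 = 29
Cheapest is 4 - 1 - 6 at 22 m.

22 m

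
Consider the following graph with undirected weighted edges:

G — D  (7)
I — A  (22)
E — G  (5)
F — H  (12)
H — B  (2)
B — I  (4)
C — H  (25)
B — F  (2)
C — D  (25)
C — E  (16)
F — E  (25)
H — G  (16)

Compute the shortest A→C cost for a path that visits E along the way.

65

Shortest A→E: A–I–B–H–G–E = 49
Shortest E→C: E–C = 16
Total via E: 49 + 16 = 65.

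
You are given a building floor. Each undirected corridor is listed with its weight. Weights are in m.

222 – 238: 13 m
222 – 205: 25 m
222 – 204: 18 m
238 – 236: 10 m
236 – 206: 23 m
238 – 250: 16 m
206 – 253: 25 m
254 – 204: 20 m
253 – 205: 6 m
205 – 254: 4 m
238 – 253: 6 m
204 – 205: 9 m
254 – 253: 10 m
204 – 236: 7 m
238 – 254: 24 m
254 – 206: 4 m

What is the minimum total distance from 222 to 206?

Compare a few routes:
222–238–253–254–206: 13+6+10+4 = 33
222–204–205–254–206: 18+9+4+4 = 35
222–238–254–206: 13+24+4 = 41
The minimum is 33 m via 222–238–253–254–206.

33 m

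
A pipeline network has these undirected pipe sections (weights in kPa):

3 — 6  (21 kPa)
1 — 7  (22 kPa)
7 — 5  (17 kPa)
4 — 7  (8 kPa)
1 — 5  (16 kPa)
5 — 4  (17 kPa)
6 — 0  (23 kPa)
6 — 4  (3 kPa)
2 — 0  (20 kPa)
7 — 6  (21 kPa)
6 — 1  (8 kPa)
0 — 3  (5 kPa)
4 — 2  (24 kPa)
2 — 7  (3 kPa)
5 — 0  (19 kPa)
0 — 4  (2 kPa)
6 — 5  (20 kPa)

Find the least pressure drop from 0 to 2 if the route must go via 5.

39 kPa

Best 0 to 5: 0–5 costing 19
Best 5 to 2: 5–7–2 costing 20
Total via 5: 19 + 20 = 39 kPa.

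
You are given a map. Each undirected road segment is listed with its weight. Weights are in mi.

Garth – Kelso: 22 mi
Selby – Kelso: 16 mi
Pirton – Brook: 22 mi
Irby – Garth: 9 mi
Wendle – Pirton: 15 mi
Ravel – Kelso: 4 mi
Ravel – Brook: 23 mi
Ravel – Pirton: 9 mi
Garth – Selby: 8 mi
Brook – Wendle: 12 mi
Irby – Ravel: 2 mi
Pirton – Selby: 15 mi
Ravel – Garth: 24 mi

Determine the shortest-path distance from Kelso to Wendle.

28 mi

Candidate routes:
Kelso–Ravel–Pirton–Brook–Wendle: 4+9+22+12 = 47
Kelso–Ravel–Brook–Wendle: 4+23+12 = 39
Kelso–Selby–Pirton–Wendle: 16+15+15 = 46
Kelso–Ravel–Pirton–Wendle: 4+9+15 = 28
Cheapest is Kelso–Ravel–Pirton–Wendle at 28 mi.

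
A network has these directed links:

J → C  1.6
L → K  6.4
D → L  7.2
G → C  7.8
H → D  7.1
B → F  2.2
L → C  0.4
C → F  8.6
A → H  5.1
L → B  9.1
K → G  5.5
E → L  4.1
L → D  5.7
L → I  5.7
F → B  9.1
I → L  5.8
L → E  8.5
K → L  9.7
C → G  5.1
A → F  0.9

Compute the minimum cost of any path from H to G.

Candidate routes:
H–D–L–K–G: 7.1+7.2+6.4+5.5 = 26.2
H–D–L–C–G: 7.1+7.2+0.4+5.1 = 19.8
Cheapest is H–D–L–C–G at 19.8.

19.8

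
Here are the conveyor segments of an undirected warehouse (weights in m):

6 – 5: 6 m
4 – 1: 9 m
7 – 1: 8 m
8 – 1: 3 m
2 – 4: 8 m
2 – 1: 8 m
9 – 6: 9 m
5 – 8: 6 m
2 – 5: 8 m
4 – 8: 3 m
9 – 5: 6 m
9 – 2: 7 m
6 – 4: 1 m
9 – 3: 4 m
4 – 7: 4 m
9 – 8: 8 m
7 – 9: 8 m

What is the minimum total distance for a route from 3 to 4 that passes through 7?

16 m

Best 3 to 7: 3 → 9 → 7 costing 12
Best 7 to 4: 7 → 4 costing 4
Total via 7: 12 + 4 = 16 m.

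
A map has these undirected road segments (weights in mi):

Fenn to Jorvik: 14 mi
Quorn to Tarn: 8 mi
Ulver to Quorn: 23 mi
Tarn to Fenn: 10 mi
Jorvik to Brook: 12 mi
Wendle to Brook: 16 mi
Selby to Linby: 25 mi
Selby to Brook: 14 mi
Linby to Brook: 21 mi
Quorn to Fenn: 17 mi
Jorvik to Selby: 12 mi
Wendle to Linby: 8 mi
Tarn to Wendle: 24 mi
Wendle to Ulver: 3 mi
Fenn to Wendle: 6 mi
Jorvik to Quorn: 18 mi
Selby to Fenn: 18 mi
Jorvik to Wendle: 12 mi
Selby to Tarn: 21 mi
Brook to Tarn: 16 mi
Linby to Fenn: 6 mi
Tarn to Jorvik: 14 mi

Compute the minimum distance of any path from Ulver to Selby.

Compare a few routes:
Ulver → Wendle → Fenn → Selby: 3+6+18 = 27
Ulver → Wendle → Linby → Fenn → Selby: 3+8+6+18 = 35
Ulver → Wendle → Fenn → Jorvik → Selby: 3+6+14+12 = 35
Ulver → Wendle → Brook → Selby: 3+16+14 = 33
The minimum is 27 mi via Ulver → Wendle → Fenn → Selby.

27 mi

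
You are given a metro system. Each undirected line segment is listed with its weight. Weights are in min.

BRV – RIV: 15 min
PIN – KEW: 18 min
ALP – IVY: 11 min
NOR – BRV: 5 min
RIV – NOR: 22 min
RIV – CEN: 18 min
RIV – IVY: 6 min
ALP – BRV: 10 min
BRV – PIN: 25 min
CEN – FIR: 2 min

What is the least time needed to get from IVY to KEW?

Enumerating some paths:
IVY–RIV–BRV–PIN–KEW: 6+15+25+18 = 64
IVY–RIV–NOR–BRV–PIN–KEW: 6+22+5+25+18 = 76
The minimum is 64 min via IVY–RIV–BRV–PIN–KEW.

64 min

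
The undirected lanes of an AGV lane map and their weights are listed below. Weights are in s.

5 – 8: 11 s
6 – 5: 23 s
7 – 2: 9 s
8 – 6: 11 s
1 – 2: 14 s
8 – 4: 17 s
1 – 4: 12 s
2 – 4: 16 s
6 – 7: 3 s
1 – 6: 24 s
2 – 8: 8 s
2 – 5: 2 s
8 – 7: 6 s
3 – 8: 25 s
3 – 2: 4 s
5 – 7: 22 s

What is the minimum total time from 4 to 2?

16 s

Candidate routes:
4 - 1 - 2: 12+14 = 26
4 - 2: 16 = 16
4 - 8 - 2: 17+8 = 25
Cheapest is 4 - 2 at 16 s.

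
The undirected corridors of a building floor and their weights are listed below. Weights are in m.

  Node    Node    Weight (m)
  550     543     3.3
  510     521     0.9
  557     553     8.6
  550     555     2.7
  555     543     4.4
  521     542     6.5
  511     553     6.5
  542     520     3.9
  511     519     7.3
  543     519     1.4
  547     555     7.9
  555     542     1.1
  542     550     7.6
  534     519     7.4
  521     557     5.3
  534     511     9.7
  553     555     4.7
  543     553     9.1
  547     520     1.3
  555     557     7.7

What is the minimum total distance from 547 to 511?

17.5 m

Running Dijkstra from 547:
547: 0
520: 1.3  (via 547)
542: 5.2  (via 520)
555: 6.3  (via 542)
550: 9  (via 555)
543: 10.7  (via 555)
553: 11  (via 555)
521: 11.7  (via 542)
519: 12.1  (via 543)
510: 12.6  (via 521)
557: 14  (via 555)
511: 17.5  (via 553)
Shortest route: 547–520–542–555–553–511 = 17.5 m.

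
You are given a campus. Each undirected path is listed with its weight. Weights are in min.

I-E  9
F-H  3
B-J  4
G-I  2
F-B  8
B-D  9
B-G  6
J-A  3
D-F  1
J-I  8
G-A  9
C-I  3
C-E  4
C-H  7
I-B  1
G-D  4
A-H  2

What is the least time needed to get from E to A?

13 min

Enumerating some paths:
E → C → I → B → J → A: 4+3+1+4+3 = 15
E → C → H → A: 4+7+2 = 13
Cheapest is E → C → H → A at 13 min.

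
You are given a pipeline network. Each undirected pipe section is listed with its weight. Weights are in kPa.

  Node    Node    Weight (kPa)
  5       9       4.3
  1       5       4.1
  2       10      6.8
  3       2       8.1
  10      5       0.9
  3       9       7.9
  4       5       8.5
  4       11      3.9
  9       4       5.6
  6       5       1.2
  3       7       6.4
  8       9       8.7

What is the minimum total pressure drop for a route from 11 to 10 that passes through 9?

14.7 kPa

Shortest 11→9: 11 → 4 → 9 = 9.5
Best 9 to 10: 9 → 5 → 10 costing 5.2
Total via 9: 9.5 + 5.2 = 14.7 kPa.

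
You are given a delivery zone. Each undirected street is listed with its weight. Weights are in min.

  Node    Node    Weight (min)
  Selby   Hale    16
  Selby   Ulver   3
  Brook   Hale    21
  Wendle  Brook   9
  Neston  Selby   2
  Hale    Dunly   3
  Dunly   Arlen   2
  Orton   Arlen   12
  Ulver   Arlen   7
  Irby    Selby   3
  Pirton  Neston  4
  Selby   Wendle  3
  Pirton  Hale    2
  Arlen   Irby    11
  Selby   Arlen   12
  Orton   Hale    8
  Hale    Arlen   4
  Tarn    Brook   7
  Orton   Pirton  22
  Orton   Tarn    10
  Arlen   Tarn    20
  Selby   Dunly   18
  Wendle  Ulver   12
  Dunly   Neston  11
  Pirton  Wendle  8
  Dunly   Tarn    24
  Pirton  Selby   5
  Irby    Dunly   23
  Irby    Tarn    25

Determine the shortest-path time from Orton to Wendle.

Enumerating some paths:
Orton–Hale–Pirton–Neston–Selby–Wendle: 8+2+4+2+3 = 19
Orton–Arlen–Ulver–Selby–Wendle: 12+7+3+3 = 25
Orton–Hale–Pirton–Wendle: 8+2+8 = 18
Cheapest is Orton–Hale–Pirton–Wendle at 18 min.

18 min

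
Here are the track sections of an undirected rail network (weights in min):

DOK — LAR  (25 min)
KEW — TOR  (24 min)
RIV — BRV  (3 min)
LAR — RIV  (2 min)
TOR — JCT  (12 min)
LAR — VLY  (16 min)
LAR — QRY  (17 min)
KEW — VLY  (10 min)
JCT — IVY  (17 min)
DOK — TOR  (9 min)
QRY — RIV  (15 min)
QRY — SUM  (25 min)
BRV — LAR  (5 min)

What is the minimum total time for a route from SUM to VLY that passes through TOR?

Shortest SUM→TOR: SUM–QRY–LAR–DOK–TOR = 76
Best TOR to VLY: TOR–KEW–VLY costing 34
Total via TOR: 76 + 34 = 110 min.

110 min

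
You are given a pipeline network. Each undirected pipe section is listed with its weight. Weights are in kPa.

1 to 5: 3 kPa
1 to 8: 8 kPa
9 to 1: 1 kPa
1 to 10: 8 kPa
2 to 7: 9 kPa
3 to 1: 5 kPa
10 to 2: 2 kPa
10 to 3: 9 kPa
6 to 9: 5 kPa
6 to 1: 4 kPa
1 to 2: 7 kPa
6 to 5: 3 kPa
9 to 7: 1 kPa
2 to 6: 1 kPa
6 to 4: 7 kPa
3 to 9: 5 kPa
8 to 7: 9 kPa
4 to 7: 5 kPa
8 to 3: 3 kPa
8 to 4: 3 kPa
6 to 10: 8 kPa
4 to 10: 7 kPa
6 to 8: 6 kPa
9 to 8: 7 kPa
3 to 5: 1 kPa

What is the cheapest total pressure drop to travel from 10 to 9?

Enumerating some paths:
10 → 1 → 9: 8+1 = 9
10 → 2 → 6 → 9: 2+1+5 = 8
10 → 2 → 1 → 9: 2+7+1 = 10
Cheapest is 10 → 2 → 6 → 9 at 8 kPa.

8 kPa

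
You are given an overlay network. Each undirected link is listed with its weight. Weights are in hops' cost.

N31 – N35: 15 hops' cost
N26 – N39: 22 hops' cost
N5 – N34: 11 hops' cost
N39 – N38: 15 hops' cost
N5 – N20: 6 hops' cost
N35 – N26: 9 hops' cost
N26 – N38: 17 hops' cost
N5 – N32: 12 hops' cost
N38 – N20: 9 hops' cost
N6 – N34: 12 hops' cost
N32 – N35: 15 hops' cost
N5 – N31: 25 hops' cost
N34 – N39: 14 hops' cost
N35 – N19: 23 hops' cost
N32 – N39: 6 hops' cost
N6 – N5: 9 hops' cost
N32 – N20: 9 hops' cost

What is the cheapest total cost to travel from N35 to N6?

36 hops' cost

Compare a few routes:
N35–N32–N5–N6: 15+12+9 = 36
N35–N32–N39–N34–N6: 15+6+14+12 = 47
N35–N32–N20–N5–N6: 15+9+6+9 = 39
Cheapest is N35–N32–N5–N6 at 36 hops' cost.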